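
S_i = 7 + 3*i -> [7, 10, 13, 16, 19]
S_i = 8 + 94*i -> [8, 102, 196, 290, 384]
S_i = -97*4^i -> [-97, -388, -1552, -6208, -24832]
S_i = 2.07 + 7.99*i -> [2.07, 10.06, 18.05, 26.04, 34.03]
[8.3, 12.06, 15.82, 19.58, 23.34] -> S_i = 8.30 + 3.76*i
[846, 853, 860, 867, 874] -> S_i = 846 + 7*i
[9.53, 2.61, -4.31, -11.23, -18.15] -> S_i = 9.53 + -6.92*i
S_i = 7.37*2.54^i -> [7.37, 18.72, 47.55, 120.77, 306.76]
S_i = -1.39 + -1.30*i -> [-1.39, -2.69, -3.99, -5.29, -6.59]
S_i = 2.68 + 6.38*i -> [2.68, 9.06, 15.44, 21.82, 28.2]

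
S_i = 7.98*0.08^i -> [7.98, 0.64, 0.05, 0.0, 0.0]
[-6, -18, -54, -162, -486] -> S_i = -6*3^i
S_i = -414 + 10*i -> [-414, -404, -394, -384, -374]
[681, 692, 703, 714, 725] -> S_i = 681 + 11*i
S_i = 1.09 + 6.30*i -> [1.09, 7.39, 13.69, 19.99, 26.29]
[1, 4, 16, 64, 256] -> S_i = 1*4^i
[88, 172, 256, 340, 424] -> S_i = 88 + 84*i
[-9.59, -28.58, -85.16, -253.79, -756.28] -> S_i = -9.59*2.98^i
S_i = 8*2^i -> [8, 16, 32, 64, 128]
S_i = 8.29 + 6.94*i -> [8.29, 15.23, 22.17, 29.11, 36.05]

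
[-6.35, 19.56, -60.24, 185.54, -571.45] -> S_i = -6.35*(-3.08)^i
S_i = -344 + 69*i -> [-344, -275, -206, -137, -68]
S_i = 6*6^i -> [6, 36, 216, 1296, 7776]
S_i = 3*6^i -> [3, 18, 108, 648, 3888]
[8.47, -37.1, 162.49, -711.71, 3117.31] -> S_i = 8.47*(-4.38)^i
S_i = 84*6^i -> [84, 504, 3024, 18144, 108864]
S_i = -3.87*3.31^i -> [-3.87, -12.81, -42.4, -140.34, -464.54]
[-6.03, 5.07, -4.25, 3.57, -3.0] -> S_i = -6.03*(-0.84)^i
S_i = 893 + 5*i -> [893, 898, 903, 908, 913]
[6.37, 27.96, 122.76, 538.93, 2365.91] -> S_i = 6.37*4.39^i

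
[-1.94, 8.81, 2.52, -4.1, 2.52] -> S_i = Random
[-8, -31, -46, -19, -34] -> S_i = Random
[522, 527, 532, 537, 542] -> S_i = 522 + 5*i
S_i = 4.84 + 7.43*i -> [4.84, 12.27, 19.7, 27.13, 34.56]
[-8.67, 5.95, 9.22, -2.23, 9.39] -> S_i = Random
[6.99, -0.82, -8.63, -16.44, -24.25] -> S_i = 6.99 + -7.81*i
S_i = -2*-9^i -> [-2, 18, -162, 1458, -13122]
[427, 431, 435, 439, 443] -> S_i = 427 + 4*i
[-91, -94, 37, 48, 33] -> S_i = Random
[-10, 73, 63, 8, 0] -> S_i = Random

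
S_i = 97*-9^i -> [97, -873, 7857, -70713, 636417]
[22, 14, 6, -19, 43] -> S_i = Random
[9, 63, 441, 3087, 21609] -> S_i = 9*7^i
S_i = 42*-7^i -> [42, -294, 2058, -14406, 100842]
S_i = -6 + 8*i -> [-6, 2, 10, 18, 26]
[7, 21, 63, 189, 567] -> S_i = 7*3^i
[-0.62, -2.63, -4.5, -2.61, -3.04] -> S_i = Random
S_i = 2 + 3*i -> [2, 5, 8, 11, 14]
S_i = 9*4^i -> [9, 36, 144, 576, 2304]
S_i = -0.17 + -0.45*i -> [-0.17, -0.62, -1.07, -1.52, -1.97]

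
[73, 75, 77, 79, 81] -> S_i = 73 + 2*i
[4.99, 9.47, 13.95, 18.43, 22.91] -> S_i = 4.99 + 4.48*i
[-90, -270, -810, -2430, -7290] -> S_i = -90*3^i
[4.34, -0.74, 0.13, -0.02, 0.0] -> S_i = 4.34*(-0.17)^i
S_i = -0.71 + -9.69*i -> [-0.71, -10.4, -20.09, -29.78, -39.47]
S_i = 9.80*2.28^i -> [9.8, 22.34, 50.94, 116.15, 264.83]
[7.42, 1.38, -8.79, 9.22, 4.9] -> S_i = Random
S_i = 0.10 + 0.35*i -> [0.1, 0.45, 0.8, 1.15, 1.5]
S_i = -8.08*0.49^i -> [-8.08, -3.96, -1.94, -0.95, -0.47]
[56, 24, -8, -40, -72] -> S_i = 56 + -32*i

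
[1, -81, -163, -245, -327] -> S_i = 1 + -82*i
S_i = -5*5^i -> [-5, -25, -125, -625, -3125]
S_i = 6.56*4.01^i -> [6.56, 26.31, 105.49, 423.0, 1696.22]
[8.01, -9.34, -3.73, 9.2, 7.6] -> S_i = Random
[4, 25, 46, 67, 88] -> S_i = 4 + 21*i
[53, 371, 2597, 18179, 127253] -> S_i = 53*7^i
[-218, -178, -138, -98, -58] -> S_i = -218 + 40*i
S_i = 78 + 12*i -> [78, 90, 102, 114, 126]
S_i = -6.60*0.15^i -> [-6.6, -0.99, -0.15, -0.02, -0.0]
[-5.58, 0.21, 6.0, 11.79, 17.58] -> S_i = -5.58 + 5.79*i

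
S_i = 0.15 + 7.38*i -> [0.15, 7.53, 14.91, 22.29, 29.67]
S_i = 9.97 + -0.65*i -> [9.97, 9.32, 8.67, 8.02, 7.37]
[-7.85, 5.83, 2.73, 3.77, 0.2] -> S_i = Random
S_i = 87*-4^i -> [87, -348, 1392, -5568, 22272]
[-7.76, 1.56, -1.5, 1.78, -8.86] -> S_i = Random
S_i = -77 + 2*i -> [-77, -75, -73, -71, -69]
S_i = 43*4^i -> [43, 172, 688, 2752, 11008]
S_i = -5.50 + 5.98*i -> [-5.5, 0.48, 6.46, 12.44, 18.42]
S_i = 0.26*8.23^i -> [0.26, 2.14, 17.61, 144.93, 1192.81]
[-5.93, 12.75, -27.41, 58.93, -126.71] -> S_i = -5.93*(-2.15)^i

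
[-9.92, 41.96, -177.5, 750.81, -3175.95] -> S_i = -9.92*(-4.23)^i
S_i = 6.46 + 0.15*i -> [6.46, 6.61, 6.76, 6.91, 7.06]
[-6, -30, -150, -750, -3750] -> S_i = -6*5^i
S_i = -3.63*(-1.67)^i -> [-3.63, 6.06, -10.12, 16.91, -28.23]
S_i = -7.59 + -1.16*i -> [-7.59, -8.75, -9.91, -11.07, -12.23]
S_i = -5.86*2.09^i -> [-5.86, -12.25, -25.6, -53.5, -111.81]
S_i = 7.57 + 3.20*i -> [7.57, 10.77, 13.97, 17.17, 20.37]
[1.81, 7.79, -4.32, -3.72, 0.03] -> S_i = Random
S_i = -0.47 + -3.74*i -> [-0.47, -4.21, -7.95, -11.69, -15.43]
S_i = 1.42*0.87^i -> [1.42, 1.24, 1.07, 0.94, 0.81]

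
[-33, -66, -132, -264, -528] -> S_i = -33*2^i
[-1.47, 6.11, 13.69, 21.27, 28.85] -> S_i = -1.47 + 7.58*i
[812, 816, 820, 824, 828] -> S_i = 812 + 4*i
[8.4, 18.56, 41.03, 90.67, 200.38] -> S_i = 8.40*2.21^i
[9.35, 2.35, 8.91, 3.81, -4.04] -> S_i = Random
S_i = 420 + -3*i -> [420, 417, 414, 411, 408]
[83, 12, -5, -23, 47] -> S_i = Random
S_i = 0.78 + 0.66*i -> [0.78, 1.44, 2.1, 2.76, 3.42]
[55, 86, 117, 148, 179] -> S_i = 55 + 31*i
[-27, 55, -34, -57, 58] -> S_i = Random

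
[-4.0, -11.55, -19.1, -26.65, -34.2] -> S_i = -4.00 + -7.55*i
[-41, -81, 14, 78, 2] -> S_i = Random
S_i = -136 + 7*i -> [-136, -129, -122, -115, -108]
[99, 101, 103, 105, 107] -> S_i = 99 + 2*i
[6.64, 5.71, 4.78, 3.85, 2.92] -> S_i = 6.64 + -0.93*i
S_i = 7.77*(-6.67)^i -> [7.77, -51.83, 345.68, -2305.68, 15378.87]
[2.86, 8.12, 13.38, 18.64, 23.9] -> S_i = 2.86 + 5.26*i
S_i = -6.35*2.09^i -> [-6.35, -13.27, -27.74, -57.97, -121.16]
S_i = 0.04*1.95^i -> [0.04, 0.08, 0.15, 0.3, 0.58]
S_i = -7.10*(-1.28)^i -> [-7.1, 9.09, -11.63, 14.89, -19.06]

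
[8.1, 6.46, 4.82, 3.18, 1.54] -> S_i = 8.10 + -1.64*i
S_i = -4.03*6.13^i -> [-4.03, -24.7, -151.43, -928.3, -5690.45]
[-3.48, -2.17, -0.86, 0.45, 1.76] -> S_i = -3.48 + 1.31*i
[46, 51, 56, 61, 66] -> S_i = 46 + 5*i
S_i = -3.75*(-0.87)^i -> [-3.75, 3.26, -2.84, 2.47, -2.15]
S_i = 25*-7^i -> [25, -175, 1225, -8575, 60025]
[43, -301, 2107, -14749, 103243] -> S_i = 43*-7^i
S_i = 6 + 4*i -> [6, 10, 14, 18, 22]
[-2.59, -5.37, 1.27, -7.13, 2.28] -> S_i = Random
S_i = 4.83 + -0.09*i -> [4.83, 4.74, 4.65, 4.56, 4.47]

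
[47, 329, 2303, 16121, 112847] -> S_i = 47*7^i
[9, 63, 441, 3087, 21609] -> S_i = 9*7^i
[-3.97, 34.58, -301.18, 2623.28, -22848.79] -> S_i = -3.97*(-8.71)^i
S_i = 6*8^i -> [6, 48, 384, 3072, 24576]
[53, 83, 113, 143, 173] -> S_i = 53 + 30*i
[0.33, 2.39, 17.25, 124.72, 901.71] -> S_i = 0.33*7.23^i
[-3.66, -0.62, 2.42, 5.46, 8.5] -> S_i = -3.66 + 3.04*i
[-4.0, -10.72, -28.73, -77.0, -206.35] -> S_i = -4.00*2.68^i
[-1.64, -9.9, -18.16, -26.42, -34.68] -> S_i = -1.64 + -8.26*i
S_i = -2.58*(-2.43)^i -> [-2.58, 6.27, -15.23, 37.02, -89.96]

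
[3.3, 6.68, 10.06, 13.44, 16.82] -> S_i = 3.30 + 3.38*i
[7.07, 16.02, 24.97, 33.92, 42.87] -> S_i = 7.07 + 8.95*i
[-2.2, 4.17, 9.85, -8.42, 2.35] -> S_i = Random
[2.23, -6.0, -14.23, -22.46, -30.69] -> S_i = 2.23 + -8.23*i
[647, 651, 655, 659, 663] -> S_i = 647 + 4*i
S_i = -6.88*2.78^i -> [-6.88, -19.13, -53.17, -147.82, -410.93]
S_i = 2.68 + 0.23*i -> [2.68, 2.91, 3.14, 3.37, 3.6]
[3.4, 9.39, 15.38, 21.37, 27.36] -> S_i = 3.40 + 5.99*i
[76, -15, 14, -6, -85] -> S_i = Random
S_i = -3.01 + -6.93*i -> [-3.01, -9.94, -16.87, -23.8, -30.73]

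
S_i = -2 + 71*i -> [-2, 69, 140, 211, 282]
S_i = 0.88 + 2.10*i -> [0.88, 2.98, 5.08, 7.18, 9.28]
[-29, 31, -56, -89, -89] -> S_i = Random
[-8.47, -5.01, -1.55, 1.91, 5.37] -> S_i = -8.47 + 3.46*i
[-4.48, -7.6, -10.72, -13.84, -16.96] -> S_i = -4.48 + -3.12*i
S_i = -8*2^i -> [-8, -16, -32, -64, -128]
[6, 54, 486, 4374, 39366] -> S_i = 6*9^i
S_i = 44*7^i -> [44, 308, 2156, 15092, 105644]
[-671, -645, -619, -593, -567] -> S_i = -671 + 26*i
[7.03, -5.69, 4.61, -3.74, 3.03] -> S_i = 7.03*(-0.81)^i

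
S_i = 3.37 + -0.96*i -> [3.37, 2.41, 1.45, 0.49, -0.47]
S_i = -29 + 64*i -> [-29, 35, 99, 163, 227]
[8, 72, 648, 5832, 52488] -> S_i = 8*9^i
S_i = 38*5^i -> [38, 190, 950, 4750, 23750]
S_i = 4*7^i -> [4, 28, 196, 1372, 9604]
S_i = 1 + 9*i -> [1, 10, 19, 28, 37]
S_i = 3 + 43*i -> [3, 46, 89, 132, 175]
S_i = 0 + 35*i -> [0, 35, 70, 105, 140]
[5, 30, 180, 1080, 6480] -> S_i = 5*6^i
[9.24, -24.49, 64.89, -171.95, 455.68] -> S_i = 9.24*(-2.65)^i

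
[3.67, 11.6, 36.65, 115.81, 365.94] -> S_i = 3.67*3.16^i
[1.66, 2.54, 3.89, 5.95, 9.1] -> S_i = 1.66*1.53^i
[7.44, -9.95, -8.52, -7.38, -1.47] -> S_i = Random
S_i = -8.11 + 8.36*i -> [-8.11, 0.25, 8.61, 16.97, 25.33]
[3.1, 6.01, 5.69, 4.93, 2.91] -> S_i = Random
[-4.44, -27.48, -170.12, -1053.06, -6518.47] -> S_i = -4.44*6.19^i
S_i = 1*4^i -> [1, 4, 16, 64, 256]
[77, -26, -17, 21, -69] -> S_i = Random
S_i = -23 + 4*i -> [-23, -19, -15, -11, -7]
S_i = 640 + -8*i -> [640, 632, 624, 616, 608]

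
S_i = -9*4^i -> [-9, -36, -144, -576, -2304]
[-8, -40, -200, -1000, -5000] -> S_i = -8*5^i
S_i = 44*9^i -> [44, 396, 3564, 32076, 288684]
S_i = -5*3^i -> [-5, -15, -45, -135, -405]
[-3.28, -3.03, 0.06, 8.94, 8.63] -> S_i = Random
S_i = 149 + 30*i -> [149, 179, 209, 239, 269]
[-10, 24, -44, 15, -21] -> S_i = Random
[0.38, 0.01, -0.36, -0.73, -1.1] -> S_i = 0.38 + -0.37*i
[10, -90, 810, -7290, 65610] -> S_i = 10*-9^i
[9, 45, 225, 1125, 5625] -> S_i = 9*5^i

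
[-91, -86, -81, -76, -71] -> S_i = -91 + 5*i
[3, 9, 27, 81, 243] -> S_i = 3*3^i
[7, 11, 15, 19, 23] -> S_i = 7 + 4*i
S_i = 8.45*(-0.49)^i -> [8.45, -4.14, 2.03, -0.99, 0.49]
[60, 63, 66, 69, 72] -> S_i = 60 + 3*i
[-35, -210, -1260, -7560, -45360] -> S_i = -35*6^i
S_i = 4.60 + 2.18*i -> [4.6, 6.78, 8.96, 11.14, 13.32]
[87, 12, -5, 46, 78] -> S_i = Random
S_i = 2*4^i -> [2, 8, 32, 128, 512]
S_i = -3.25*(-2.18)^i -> [-3.25, 7.09, -15.45, 33.67, -73.4]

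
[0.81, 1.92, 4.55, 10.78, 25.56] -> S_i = 0.81*2.37^i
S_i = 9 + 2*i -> [9, 11, 13, 15, 17]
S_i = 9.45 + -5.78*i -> [9.45, 3.67, -2.11, -7.89, -13.67]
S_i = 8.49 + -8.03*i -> [8.49, 0.46, -7.57, -15.6, -23.63]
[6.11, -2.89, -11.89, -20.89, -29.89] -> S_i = 6.11 + -9.00*i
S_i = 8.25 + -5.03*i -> [8.25, 3.22, -1.81, -6.84, -11.87]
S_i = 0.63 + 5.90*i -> [0.63, 6.53, 12.43, 18.33, 24.23]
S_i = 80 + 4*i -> [80, 84, 88, 92, 96]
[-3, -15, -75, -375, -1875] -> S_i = -3*5^i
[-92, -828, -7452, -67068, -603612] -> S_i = -92*9^i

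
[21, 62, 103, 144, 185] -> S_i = 21 + 41*i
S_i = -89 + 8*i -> [-89, -81, -73, -65, -57]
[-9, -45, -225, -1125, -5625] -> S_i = -9*5^i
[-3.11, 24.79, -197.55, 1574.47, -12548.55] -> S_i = -3.11*(-7.97)^i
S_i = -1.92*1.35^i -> [-1.92, -2.59, -3.5, -4.72, -6.38]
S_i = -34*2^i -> [-34, -68, -136, -272, -544]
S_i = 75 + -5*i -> [75, 70, 65, 60, 55]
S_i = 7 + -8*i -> [7, -1, -9, -17, -25]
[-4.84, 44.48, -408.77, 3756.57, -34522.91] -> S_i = -4.84*(-9.19)^i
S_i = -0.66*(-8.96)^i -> [-0.66, 5.91, -52.99, 474.75, -4253.79]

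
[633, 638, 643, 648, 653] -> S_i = 633 + 5*i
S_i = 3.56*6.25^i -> [3.56, 22.25, 139.06, 869.14, 5432.13]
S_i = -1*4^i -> [-1, -4, -16, -64, -256]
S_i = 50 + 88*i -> [50, 138, 226, 314, 402]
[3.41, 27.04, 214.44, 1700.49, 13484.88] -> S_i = 3.41*7.93^i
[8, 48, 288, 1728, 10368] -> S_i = 8*6^i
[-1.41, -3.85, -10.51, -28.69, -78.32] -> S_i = -1.41*2.73^i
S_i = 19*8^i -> [19, 152, 1216, 9728, 77824]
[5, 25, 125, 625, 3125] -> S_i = 5*5^i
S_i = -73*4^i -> [-73, -292, -1168, -4672, -18688]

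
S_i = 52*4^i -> [52, 208, 832, 3328, 13312]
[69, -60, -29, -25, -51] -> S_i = Random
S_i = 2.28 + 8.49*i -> [2.28, 10.77, 19.26, 27.75, 36.24]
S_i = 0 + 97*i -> [0, 97, 194, 291, 388]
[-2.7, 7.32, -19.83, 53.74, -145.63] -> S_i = -2.70*(-2.71)^i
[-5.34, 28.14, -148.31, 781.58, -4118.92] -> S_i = -5.34*(-5.27)^i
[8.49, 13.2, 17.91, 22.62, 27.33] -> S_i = 8.49 + 4.71*i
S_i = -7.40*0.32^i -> [-7.4, -2.37, -0.76, -0.24, -0.08]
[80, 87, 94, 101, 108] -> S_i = 80 + 7*i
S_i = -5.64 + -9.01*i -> [-5.64, -14.65, -23.66, -32.67, -41.68]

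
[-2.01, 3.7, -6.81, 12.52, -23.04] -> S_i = -2.01*(-1.84)^i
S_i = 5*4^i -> [5, 20, 80, 320, 1280]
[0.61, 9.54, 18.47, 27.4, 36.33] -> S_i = 0.61 + 8.93*i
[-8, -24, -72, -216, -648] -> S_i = -8*3^i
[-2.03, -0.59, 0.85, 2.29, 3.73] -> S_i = -2.03 + 1.44*i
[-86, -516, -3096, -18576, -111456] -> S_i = -86*6^i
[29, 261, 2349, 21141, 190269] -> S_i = 29*9^i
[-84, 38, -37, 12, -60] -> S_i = Random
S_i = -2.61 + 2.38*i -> [-2.61, -0.23, 2.15, 4.53, 6.91]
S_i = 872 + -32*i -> [872, 840, 808, 776, 744]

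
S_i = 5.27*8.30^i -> [5.27, 43.74, 363.05, 3013.32, 25010.54]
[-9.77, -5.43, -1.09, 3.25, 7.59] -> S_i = -9.77 + 4.34*i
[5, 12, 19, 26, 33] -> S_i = 5 + 7*i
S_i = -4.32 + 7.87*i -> [-4.32, 3.55, 11.42, 19.29, 27.16]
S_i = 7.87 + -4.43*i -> [7.87, 3.44, -0.99, -5.42, -9.85]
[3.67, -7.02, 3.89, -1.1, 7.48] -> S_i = Random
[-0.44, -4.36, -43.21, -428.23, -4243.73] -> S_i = -0.44*9.91^i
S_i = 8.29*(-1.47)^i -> [8.29, -12.19, 17.91, -26.33, 38.71]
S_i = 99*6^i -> [99, 594, 3564, 21384, 128304]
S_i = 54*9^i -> [54, 486, 4374, 39366, 354294]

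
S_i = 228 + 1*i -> [228, 229, 230, 231, 232]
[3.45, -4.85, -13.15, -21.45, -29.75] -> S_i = 3.45 + -8.30*i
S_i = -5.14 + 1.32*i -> [-5.14, -3.82, -2.5, -1.18, 0.14]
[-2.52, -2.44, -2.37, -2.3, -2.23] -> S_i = -2.52*0.97^i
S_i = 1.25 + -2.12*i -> [1.25, -0.87, -2.99, -5.11, -7.23]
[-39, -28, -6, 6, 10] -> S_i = Random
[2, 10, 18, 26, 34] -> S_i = 2 + 8*i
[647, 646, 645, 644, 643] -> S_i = 647 + -1*i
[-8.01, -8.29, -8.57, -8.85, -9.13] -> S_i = -8.01 + -0.28*i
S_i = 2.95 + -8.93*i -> [2.95, -5.98, -14.91, -23.84, -32.77]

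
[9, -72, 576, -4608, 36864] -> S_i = 9*-8^i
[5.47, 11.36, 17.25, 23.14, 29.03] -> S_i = 5.47 + 5.89*i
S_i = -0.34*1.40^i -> [-0.34, -0.48, -0.67, -0.93, -1.31]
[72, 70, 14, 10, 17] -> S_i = Random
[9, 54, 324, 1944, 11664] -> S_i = 9*6^i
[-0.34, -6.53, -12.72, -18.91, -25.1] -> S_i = -0.34 + -6.19*i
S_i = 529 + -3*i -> [529, 526, 523, 520, 517]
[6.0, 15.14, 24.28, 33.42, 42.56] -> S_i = 6.00 + 9.14*i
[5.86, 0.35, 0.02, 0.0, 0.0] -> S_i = 5.86*0.06^i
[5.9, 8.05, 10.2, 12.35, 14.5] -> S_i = 5.90 + 2.15*i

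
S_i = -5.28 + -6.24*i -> [-5.28, -11.52, -17.76, -24.0, -30.24]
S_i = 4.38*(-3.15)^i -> [4.38, -13.8, 43.46, -136.9, 431.24]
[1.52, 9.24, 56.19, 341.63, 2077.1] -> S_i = 1.52*6.08^i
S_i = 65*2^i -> [65, 130, 260, 520, 1040]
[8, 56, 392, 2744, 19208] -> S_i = 8*7^i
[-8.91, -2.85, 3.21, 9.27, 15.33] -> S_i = -8.91 + 6.06*i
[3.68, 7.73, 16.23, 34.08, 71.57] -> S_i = 3.68*2.10^i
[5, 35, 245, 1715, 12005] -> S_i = 5*7^i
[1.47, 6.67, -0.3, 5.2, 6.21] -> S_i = Random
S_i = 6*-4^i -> [6, -24, 96, -384, 1536]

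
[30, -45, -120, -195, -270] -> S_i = 30 + -75*i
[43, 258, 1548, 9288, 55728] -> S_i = 43*6^i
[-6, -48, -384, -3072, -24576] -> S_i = -6*8^i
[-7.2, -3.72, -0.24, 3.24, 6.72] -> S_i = -7.20 + 3.48*i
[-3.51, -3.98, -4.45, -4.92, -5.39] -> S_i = -3.51 + -0.47*i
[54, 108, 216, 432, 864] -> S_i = 54*2^i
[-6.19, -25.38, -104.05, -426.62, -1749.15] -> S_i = -6.19*4.10^i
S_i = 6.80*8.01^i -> [6.8, 54.47, 436.29, 3494.67, 27992.33]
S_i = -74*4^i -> [-74, -296, -1184, -4736, -18944]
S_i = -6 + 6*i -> [-6, 0, 6, 12, 18]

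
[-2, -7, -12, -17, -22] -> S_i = -2 + -5*i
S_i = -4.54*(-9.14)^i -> [-4.54, 41.5, -379.27, 3466.53, -31684.05]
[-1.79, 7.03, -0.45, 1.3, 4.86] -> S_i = Random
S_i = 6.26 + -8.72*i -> [6.26, -2.46, -11.18, -19.9, -28.62]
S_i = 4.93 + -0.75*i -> [4.93, 4.18, 3.43, 2.68, 1.93]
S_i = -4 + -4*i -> [-4, -8, -12, -16, -20]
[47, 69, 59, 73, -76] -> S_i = Random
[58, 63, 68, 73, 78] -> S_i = 58 + 5*i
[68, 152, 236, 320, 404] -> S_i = 68 + 84*i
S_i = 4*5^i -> [4, 20, 100, 500, 2500]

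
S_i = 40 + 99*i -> [40, 139, 238, 337, 436]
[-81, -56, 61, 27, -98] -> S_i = Random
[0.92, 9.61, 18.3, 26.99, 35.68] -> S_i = 0.92 + 8.69*i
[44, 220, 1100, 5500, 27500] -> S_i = 44*5^i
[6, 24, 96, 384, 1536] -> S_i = 6*4^i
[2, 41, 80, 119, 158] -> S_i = 2 + 39*i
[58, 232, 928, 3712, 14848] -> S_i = 58*4^i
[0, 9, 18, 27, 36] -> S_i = 0 + 9*i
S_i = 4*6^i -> [4, 24, 144, 864, 5184]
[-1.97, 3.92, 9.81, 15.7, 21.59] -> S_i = -1.97 + 5.89*i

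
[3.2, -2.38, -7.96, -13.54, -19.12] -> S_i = 3.20 + -5.58*i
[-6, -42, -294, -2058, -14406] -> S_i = -6*7^i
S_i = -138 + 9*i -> [-138, -129, -120, -111, -102]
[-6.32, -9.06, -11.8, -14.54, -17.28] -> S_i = -6.32 + -2.74*i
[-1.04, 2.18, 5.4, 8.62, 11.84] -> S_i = -1.04 + 3.22*i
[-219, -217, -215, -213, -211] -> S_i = -219 + 2*i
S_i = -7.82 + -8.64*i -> [-7.82, -16.46, -25.1, -33.74, -42.38]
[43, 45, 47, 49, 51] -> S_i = 43 + 2*i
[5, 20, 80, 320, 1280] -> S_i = 5*4^i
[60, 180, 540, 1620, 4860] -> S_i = 60*3^i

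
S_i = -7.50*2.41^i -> [-7.5, -18.08, -43.56, -104.98, -253.01]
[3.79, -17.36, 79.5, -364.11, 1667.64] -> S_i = 3.79*(-4.58)^i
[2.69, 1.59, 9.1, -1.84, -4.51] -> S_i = Random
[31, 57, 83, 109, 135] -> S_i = 31 + 26*i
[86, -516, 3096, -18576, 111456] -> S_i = 86*-6^i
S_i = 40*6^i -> [40, 240, 1440, 8640, 51840]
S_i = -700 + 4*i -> [-700, -696, -692, -688, -684]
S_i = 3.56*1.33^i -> [3.56, 4.73, 6.3, 8.38, 11.14]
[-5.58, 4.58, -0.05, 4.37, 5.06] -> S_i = Random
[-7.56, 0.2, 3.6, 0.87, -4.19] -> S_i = Random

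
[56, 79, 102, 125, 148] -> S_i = 56 + 23*i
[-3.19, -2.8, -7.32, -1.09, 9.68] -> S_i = Random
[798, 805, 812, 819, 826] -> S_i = 798 + 7*i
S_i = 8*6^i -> [8, 48, 288, 1728, 10368]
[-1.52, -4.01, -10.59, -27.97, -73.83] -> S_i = -1.52*2.64^i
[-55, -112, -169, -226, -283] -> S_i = -55 + -57*i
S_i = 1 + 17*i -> [1, 18, 35, 52, 69]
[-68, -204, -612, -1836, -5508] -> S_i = -68*3^i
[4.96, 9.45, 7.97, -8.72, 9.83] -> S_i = Random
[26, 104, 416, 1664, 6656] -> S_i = 26*4^i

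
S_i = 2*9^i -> [2, 18, 162, 1458, 13122]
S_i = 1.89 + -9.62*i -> [1.89, -7.73, -17.35, -26.97, -36.59]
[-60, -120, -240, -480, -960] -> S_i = -60*2^i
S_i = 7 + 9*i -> [7, 16, 25, 34, 43]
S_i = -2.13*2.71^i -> [-2.13, -5.77, -15.64, -42.39, -114.88]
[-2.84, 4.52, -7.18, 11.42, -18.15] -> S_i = -2.84*(-1.59)^i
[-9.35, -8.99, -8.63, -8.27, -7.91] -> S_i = -9.35 + 0.36*i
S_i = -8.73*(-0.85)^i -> [-8.73, 7.42, -6.31, 5.36, -4.56]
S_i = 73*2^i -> [73, 146, 292, 584, 1168]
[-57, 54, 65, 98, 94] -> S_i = Random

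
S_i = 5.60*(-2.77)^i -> [5.6, -15.51, 42.97, -119.02, 329.69]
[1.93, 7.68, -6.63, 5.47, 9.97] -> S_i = Random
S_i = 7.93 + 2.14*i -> [7.93, 10.07, 12.21, 14.35, 16.49]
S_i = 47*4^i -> [47, 188, 752, 3008, 12032]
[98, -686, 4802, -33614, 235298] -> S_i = 98*-7^i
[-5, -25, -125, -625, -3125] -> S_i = -5*5^i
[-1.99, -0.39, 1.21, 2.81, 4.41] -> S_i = -1.99 + 1.60*i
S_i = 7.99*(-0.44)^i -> [7.99, -3.52, 1.55, -0.68, 0.3]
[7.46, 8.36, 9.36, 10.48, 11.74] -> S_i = 7.46*1.12^i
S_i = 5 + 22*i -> [5, 27, 49, 71, 93]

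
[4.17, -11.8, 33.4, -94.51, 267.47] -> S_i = 4.17*(-2.83)^i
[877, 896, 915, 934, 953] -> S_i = 877 + 19*i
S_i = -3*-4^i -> [-3, 12, -48, 192, -768]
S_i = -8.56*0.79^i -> [-8.56, -6.76, -5.34, -4.22, -3.33]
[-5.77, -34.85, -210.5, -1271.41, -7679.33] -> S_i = -5.77*6.04^i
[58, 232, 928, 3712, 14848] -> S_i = 58*4^i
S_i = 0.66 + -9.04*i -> [0.66, -8.38, -17.42, -26.46, -35.5]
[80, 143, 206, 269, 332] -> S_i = 80 + 63*i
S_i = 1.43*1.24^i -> [1.43, 1.77, 2.2, 2.73, 3.38]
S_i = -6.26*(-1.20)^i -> [-6.26, 7.51, -9.01, 10.82, -12.98]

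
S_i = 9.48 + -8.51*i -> [9.48, 0.97, -7.54, -16.05, -24.56]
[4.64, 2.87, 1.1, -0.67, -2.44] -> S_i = 4.64 + -1.77*i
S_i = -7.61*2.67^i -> [-7.61, -20.32, -54.25, -144.85, -386.75]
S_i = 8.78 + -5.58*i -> [8.78, 3.2, -2.38, -7.96, -13.54]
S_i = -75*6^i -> [-75, -450, -2700, -16200, -97200]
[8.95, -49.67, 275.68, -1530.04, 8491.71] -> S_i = 8.95*(-5.55)^i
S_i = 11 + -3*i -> [11, 8, 5, 2, -1]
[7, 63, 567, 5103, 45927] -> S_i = 7*9^i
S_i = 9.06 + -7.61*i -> [9.06, 1.45, -6.16, -13.77, -21.38]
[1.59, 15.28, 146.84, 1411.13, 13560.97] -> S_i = 1.59*9.61^i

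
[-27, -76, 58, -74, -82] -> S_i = Random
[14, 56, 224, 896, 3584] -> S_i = 14*4^i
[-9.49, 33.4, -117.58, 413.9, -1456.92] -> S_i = -9.49*(-3.52)^i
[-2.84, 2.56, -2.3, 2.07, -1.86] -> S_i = -2.84*(-0.90)^i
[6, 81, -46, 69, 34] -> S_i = Random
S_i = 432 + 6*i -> [432, 438, 444, 450, 456]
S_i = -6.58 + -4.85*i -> [-6.58, -11.43, -16.28, -21.13, -25.98]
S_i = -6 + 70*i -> [-6, 64, 134, 204, 274]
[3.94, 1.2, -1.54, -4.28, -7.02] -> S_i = 3.94 + -2.74*i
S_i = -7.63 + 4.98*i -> [-7.63, -2.65, 2.33, 7.31, 12.29]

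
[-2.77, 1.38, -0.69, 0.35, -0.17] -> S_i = -2.77*(-0.50)^i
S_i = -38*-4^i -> [-38, 152, -608, 2432, -9728]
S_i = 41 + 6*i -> [41, 47, 53, 59, 65]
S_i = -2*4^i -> [-2, -8, -32, -128, -512]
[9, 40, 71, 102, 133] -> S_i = 9 + 31*i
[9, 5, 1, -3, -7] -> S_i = 9 + -4*i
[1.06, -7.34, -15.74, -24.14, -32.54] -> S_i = 1.06 + -8.40*i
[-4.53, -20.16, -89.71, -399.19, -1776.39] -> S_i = -4.53*4.45^i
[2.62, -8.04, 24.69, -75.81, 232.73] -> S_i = 2.62*(-3.07)^i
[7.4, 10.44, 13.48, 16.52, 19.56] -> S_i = 7.40 + 3.04*i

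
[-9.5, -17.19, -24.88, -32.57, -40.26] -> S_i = -9.50 + -7.69*i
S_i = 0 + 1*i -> [0, 1, 2, 3, 4]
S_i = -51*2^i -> [-51, -102, -204, -408, -816]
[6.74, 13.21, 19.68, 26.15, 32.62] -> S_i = 6.74 + 6.47*i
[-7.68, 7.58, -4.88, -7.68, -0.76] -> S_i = Random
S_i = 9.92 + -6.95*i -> [9.92, 2.97, -3.98, -10.93, -17.88]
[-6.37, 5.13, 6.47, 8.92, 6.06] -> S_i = Random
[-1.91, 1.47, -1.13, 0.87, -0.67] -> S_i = -1.91*(-0.77)^i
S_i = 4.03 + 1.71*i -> [4.03, 5.74, 7.45, 9.16, 10.87]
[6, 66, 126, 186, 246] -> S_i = 6 + 60*i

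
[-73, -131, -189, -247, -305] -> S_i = -73 + -58*i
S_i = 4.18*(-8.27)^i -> [4.18, -34.57, 285.88, -2364.25, 19552.32]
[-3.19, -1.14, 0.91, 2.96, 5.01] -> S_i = -3.19 + 2.05*i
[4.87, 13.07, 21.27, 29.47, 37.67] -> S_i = 4.87 + 8.20*i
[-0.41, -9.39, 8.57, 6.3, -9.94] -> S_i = Random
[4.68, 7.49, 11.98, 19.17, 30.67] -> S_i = 4.68*1.60^i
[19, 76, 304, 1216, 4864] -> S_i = 19*4^i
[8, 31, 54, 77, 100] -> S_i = 8 + 23*i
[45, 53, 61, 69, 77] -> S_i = 45 + 8*i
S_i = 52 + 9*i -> [52, 61, 70, 79, 88]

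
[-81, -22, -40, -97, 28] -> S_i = Random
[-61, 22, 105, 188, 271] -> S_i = -61 + 83*i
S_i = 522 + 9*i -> [522, 531, 540, 549, 558]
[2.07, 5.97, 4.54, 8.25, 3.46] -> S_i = Random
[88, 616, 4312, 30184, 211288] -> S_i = 88*7^i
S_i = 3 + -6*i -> [3, -3, -9, -15, -21]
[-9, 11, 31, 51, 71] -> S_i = -9 + 20*i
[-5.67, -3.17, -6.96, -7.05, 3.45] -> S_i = Random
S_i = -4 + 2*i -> [-4, -2, 0, 2, 4]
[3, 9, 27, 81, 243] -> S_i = 3*3^i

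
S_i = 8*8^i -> [8, 64, 512, 4096, 32768]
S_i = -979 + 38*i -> [-979, -941, -903, -865, -827]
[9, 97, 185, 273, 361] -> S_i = 9 + 88*i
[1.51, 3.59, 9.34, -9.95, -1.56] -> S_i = Random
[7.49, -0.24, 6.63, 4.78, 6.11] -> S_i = Random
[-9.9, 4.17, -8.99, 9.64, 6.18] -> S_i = Random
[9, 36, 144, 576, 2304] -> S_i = 9*4^i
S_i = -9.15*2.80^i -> [-9.15, -25.62, -71.74, -200.86, -562.41]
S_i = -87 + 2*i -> [-87, -85, -83, -81, -79]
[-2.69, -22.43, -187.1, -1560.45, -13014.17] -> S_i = -2.69*8.34^i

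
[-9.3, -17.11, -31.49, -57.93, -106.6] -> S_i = -9.30*1.84^i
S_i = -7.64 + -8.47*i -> [-7.64, -16.11, -24.58, -33.05, -41.52]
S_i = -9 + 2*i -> [-9, -7, -5, -3, -1]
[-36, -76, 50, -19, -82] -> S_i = Random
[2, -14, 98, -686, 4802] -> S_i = 2*-7^i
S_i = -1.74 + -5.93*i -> [-1.74, -7.67, -13.6, -19.53, -25.46]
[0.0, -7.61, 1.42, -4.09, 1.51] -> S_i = Random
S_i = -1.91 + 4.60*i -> [-1.91, 2.69, 7.29, 11.89, 16.49]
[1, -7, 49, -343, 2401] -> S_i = 1*-7^i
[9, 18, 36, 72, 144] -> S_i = 9*2^i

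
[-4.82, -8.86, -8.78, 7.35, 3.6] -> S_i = Random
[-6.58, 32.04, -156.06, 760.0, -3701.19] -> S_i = -6.58*(-4.87)^i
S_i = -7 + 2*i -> [-7, -5, -3, -1, 1]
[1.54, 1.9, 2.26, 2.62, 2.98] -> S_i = 1.54 + 0.36*i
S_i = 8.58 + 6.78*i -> [8.58, 15.36, 22.14, 28.92, 35.7]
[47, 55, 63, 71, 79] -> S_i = 47 + 8*i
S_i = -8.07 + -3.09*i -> [-8.07, -11.16, -14.25, -17.34, -20.43]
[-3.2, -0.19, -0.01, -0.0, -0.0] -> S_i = -3.20*0.06^i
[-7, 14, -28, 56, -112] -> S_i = -7*-2^i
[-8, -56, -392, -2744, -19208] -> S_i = -8*7^i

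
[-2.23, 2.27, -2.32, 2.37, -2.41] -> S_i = -2.23*(-1.02)^i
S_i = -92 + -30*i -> [-92, -122, -152, -182, -212]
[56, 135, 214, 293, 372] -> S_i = 56 + 79*i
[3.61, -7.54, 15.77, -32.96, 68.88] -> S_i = 3.61*(-2.09)^i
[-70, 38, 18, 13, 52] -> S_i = Random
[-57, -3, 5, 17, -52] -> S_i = Random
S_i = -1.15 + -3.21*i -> [-1.15, -4.36, -7.57, -10.78, -13.99]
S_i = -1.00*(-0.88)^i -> [-1.0, 0.88, -0.77, 0.68, -0.6]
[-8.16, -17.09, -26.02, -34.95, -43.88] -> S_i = -8.16 + -8.93*i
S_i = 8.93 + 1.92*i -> [8.93, 10.85, 12.77, 14.69, 16.61]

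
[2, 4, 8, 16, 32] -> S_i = 2*2^i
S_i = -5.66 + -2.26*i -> [-5.66, -7.92, -10.18, -12.44, -14.7]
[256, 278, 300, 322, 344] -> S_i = 256 + 22*i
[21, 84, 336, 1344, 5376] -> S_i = 21*4^i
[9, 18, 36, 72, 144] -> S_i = 9*2^i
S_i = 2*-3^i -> [2, -6, 18, -54, 162]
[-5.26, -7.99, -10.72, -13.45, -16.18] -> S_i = -5.26 + -2.73*i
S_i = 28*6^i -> [28, 168, 1008, 6048, 36288]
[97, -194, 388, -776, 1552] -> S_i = 97*-2^i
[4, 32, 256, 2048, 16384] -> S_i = 4*8^i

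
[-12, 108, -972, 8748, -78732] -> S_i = -12*-9^i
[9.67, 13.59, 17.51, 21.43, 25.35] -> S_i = 9.67 + 3.92*i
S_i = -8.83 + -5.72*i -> [-8.83, -14.55, -20.27, -25.99, -31.71]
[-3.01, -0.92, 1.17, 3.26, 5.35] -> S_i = -3.01 + 2.09*i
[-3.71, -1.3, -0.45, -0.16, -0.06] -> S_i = -3.71*0.35^i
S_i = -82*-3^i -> [-82, 246, -738, 2214, -6642]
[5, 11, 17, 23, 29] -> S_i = 5 + 6*i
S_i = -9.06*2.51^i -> [-9.06, -22.74, -57.08, -143.27, -359.6]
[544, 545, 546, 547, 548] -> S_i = 544 + 1*i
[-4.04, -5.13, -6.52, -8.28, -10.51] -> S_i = -4.04*1.27^i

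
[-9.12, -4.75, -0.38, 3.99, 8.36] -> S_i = -9.12 + 4.37*i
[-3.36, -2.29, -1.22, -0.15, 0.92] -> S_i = -3.36 + 1.07*i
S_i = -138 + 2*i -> [-138, -136, -134, -132, -130]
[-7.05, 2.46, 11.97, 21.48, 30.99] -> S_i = -7.05 + 9.51*i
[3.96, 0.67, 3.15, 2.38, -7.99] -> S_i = Random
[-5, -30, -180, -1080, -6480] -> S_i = -5*6^i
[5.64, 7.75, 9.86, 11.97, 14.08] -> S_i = 5.64 + 2.11*i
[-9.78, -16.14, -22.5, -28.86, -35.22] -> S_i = -9.78 + -6.36*i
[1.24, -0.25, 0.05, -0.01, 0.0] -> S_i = 1.24*(-0.20)^i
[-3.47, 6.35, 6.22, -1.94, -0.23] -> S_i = Random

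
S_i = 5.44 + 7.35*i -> [5.44, 12.79, 20.14, 27.49, 34.84]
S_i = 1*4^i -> [1, 4, 16, 64, 256]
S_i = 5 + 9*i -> [5, 14, 23, 32, 41]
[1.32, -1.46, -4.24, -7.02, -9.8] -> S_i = 1.32 + -2.78*i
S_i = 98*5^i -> [98, 490, 2450, 12250, 61250]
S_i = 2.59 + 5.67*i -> [2.59, 8.26, 13.93, 19.6, 25.27]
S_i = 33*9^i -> [33, 297, 2673, 24057, 216513]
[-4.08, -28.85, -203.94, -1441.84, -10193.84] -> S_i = -4.08*7.07^i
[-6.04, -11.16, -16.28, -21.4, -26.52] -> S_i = -6.04 + -5.12*i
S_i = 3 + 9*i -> [3, 12, 21, 30, 39]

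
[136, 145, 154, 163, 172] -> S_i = 136 + 9*i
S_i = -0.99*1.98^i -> [-0.99, -1.96, -3.88, -7.68, -15.22]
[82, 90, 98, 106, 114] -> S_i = 82 + 8*i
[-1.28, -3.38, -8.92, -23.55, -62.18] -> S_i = -1.28*2.64^i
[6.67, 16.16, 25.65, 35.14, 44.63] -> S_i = 6.67 + 9.49*i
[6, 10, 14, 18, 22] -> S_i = 6 + 4*i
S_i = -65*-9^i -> [-65, 585, -5265, 47385, -426465]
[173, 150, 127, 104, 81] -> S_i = 173 + -23*i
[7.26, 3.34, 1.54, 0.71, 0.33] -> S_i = 7.26*0.46^i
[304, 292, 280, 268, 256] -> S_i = 304 + -12*i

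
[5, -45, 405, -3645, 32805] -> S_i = 5*-9^i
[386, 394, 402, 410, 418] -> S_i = 386 + 8*i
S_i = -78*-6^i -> [-78, 468, -2808, 16848, -101088]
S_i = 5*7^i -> [5, 35, 245, 1715, 12005]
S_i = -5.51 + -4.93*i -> [-5.51, -10.44, -15.37, -20.3, -25.23]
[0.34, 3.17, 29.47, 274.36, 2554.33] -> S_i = 0.34*9.31^i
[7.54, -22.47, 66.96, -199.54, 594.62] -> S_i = 7.54*(-2.98)^i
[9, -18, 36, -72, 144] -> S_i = 9*-2^i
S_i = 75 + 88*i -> [75, 163, 251, 339, 427]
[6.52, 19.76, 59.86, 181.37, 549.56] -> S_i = 6.52*3.03^i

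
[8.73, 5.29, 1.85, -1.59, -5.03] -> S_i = 8.73 + -3.44*i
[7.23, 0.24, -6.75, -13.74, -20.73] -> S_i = 7.23 + -6.99*i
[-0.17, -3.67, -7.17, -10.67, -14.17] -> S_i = -0.17 + -3.50*i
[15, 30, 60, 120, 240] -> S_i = 15*2^i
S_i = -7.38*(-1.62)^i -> [-7.38, 11.96, -19.37, 31.38, -50.83]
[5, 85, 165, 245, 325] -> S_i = 5 + 80*i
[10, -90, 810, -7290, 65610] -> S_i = 10*-9^i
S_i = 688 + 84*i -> [688, 772, 856, 940, 1024]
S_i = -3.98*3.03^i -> [-3.98, -12.06, -36.54, -110.72, -335.47]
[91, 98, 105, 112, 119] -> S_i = 91 + 7*i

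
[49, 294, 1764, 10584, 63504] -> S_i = 49*6^i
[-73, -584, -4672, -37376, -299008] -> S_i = -73*8^i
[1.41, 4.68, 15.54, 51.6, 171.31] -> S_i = 1.41*3.32^i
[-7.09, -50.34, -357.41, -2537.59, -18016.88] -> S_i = -7.09*7.10^i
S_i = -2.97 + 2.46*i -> [-2.97, -0.51, 1.95, 4.41, 6.87]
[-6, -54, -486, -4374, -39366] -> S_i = -6*9^i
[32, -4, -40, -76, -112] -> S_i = 32 + -36*i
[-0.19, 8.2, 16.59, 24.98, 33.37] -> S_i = -0.19 + 8.39*i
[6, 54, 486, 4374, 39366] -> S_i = 6*9^i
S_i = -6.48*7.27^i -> [-6.48, -47.11, -342.49, -2489.88, -18101.42]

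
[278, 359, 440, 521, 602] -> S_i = 278 + 81*i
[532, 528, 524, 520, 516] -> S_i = 532 + -4*i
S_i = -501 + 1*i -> [-501, -500, -499, -498, -497]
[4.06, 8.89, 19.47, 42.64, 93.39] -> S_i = 4.06*2.19^i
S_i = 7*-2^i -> [7, -14, 28, -56, 112]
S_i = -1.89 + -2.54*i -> [-1.89, -4.43, -6.97, -9.51, -12.05]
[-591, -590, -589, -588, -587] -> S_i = -591 + 1*i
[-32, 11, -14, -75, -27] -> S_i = Random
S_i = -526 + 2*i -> [-526, -524, -522, -520, -518]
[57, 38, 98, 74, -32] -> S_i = Random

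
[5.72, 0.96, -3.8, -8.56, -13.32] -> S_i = 5.72 + -4.76*i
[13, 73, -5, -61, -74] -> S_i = Random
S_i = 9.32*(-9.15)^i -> [9.32, -85.28, 780.29, -7139.69, 65328.14]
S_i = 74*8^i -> [74, 592, 4736, 37888, 303104]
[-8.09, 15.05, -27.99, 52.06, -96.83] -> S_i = -8.09*(-1.86)^i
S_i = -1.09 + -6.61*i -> [-1.09, -7.7, -14.31, -20.92, -27.53]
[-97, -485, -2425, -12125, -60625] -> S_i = -97*5^i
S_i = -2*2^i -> [-2, -4, -8, -16, -32]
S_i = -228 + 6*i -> [-228, -222, -216, -210, -204]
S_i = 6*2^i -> [6, 12, 24, 48, 96]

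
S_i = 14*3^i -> [14, 42, 126, 378, 1134]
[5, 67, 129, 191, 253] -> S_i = 5 + 62*i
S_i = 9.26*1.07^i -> [9.26, 9.91, 10.6, 11.34, 12.14]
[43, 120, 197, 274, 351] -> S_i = 43 + 77*i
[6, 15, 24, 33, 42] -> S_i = 6 + 9*i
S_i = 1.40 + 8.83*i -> [1.4, 10.23, 19.06, 27.89, 36.72]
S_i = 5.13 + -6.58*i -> [5.13, -1.45, -8.03, -14.61, -21.19]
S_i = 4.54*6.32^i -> [4.54, 28.69, 181.34, 1146.06, 7243.09]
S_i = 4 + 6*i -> [4, 10, 16, 22, 28]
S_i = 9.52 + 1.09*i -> [9.52, 10.61, 11.7, 12.79, 13.88]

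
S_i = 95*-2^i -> [95, -190, 380, -760, 1520]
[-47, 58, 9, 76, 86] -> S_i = Random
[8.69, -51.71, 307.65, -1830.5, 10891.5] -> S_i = 8.69*(-5.95)^i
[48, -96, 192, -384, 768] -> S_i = 48*-2^i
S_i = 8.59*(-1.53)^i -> [8.59, -13.14, 20.11, -30.77, 47.07]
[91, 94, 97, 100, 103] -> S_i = 91 + 3*i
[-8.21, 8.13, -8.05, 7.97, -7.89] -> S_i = -8.21*(-0.99)^i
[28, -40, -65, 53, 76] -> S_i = Random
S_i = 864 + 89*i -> [864, 953, 1042, 1131, 1220]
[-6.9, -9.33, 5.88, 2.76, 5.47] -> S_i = Random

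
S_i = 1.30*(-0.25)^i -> [1.3, -0.32, 0.08, -0.02, 0.01]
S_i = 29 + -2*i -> [29, 27, 25, 23, 21]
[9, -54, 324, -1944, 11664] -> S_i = 9*-6^i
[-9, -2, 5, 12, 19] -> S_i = -9 + 7*i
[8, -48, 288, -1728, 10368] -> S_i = 8*-6^i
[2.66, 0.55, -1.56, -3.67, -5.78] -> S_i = 2.66 + -2.11*i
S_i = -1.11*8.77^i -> [-1.11, -9.73, -85.37, -748.72, -6566.31]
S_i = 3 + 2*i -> [3, 5, 7, 9, 11]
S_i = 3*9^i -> [3, 27, 243, 2187, 19683]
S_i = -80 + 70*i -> [-80, -10, 60, 130, 200]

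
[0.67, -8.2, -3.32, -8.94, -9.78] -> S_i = Random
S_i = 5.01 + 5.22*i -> [5.01, 10.23, 15.45, 20.67, 25.89]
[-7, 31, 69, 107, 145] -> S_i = -7 + 38*i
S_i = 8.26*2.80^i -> [8.26, 23.13, 64.76, 181.32, 507.71]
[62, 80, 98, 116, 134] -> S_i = 62 + 18*i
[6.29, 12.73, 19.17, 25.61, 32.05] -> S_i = 6.29 + 6.44*i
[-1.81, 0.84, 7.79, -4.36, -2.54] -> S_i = Random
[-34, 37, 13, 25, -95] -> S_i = Random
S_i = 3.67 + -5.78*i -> [3.67, -2.11, -7.89, -13.67, -19.45]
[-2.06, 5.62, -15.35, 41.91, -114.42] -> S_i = -2.06*(-2.73)^i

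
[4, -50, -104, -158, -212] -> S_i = 4 + -54*i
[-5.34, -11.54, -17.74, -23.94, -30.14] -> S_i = -5.34 + -6.20*i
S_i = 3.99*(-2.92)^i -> [3.99, -11.65, 34.02, -99.34, 290.07]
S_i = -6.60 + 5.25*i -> [-6.6, -1.35, 3.9, 9.15, 14.4]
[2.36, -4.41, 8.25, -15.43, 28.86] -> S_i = 2.36*(-1.87)^i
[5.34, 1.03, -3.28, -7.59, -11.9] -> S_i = 5.34 + -4.31*i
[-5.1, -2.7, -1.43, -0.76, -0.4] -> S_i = -5.10*0.53^i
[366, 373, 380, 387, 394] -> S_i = 366 + 7*i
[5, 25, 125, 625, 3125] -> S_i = 5*5^i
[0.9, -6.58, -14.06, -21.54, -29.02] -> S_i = 0.90 + -7.48*i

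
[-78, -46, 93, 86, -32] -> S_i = Random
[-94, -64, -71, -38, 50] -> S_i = Random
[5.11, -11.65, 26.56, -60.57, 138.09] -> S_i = 5.11*(-2.28)^i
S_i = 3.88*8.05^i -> [3.88, 31.23, 251.43, 2024.04, 16293.53]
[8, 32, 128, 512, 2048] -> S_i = 8*4^i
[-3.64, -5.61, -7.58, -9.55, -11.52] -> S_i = -3.64 + -1.97*i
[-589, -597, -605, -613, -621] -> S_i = -589 + -8*i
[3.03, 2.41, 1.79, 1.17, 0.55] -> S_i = 3.03 + -0.62*i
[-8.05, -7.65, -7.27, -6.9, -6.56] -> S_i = -8.05*0.95^i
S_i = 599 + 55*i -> [599, 654, 709, 764, 819]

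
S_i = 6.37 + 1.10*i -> [6.37, 7.47, 8.57, 9.67, 10.77]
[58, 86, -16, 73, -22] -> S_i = Random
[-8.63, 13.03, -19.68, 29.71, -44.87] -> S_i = -8.63*(-1.51)^i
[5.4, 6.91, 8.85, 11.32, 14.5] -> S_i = 5.40*1.28^i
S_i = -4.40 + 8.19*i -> [-4.4, 3.79, 11.98, 20.17, 28.36]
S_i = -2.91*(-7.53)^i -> [-2.91, 21.91, -165.0, 1242.45, -9355.63]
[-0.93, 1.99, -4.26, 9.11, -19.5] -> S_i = -0.93*(-2.14)^i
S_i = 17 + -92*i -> [17, -75, -167, -259, -351]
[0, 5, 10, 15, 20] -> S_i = 0 + 5*i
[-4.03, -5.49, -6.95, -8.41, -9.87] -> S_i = -4.03 + -1.46*i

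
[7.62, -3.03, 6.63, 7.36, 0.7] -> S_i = Random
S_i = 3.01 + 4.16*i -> [3.01, 7.17, 11.33, 15.49, 19.65]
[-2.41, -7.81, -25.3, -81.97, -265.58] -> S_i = -2.41*3.24^i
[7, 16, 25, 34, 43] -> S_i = 7 + 9*i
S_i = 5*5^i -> [5, 25, 125, 625, 3125]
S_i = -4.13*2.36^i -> [-4.13, -9.75, -23.0, -54.29, -128.11]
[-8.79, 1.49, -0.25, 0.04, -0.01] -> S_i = -8.79*(-0.17)^i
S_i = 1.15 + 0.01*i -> [1.15, 1.16, 1.17, 1.18, 1.19]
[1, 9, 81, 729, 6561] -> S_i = 1*9^i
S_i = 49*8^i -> [49, 392, 3136, 25088, 200704]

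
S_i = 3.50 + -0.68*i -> [3.5, 2.82, 2.14, 1.46, 0.78]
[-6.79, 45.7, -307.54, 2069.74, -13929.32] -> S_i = -6.79*(-6.73)^i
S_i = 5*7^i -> [5, 35, 245, 1715, 12005]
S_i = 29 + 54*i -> [29, 83, 137, 191, 245]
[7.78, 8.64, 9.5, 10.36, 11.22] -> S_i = 7.78 + 0.86*i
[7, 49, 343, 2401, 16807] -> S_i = 7*7^i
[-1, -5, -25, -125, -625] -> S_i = -1*5^i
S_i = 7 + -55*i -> [7, -48, -103, -158, -213]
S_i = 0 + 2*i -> [0, 2, 4, 6, 8]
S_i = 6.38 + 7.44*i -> [6.38, 13.82, 21.26, 28.7, 36.14]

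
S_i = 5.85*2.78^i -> [5.85, 16.26, 45.21, 125.69, 349.41]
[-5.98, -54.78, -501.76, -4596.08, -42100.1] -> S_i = -5.98*9.16^i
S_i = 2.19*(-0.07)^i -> [2.19, -0.15, 0.01, -0.0, 0.0]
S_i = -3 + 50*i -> [-3, 47, 97, 147, 197]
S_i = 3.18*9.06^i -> [3.18, 28.81, 261.03, 2364.89, 21425.94]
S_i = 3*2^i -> [3, 6, 12, 24, 48]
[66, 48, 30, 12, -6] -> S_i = 66 + -18*i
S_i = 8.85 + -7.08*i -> [8.85, 1.77, -5.31, -12.39, -19.47]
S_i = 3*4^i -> [3, 12, 48, 192, 768]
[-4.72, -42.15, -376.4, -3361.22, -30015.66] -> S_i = -4.72*8.93^i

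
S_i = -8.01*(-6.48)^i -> [-8.01, 51.9, -336.34, 2179.5, -14123.18]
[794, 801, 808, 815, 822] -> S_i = 794 + 7*i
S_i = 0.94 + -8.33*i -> [0.94, -7.39, -15.72, -24.05, -32.38]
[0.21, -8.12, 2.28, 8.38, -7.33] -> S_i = Random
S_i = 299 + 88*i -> [299, 387, 475, 563, 651]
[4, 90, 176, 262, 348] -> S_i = 4 + 86*i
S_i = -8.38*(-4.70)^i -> [-8.38, 39.39, -185.11, 870.04, -4089.17]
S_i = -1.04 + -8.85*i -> [-1.04, -9.89, -18.74, -27.59, -36.44]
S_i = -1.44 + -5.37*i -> [-1.44, -6.81, -12.18, -17.55, -22.92]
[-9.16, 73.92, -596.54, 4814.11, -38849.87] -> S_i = -9.16*(-8.07)^i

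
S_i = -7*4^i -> [-7, -28, -112, -448, -1792]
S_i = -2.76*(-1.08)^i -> [-2.76, 2.98, -3.22, 3.48, -3.75]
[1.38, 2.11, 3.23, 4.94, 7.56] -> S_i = 1.38*1.53^i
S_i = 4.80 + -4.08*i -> [4.8, 0.72, -3.36, -7.44, -11.52]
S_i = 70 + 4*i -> [70, 74, 78, 82, 86]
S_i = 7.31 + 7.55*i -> [7.31, 14.86, 22.41, 29.96, 37.51]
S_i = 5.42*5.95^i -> [5.42, 32.25, 191.88, 1141.7, 6793.09]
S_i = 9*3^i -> [9, 27, 81, 243, 729]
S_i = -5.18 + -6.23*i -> [-5.18, -11.41, -17.64, -23.87, -30.1]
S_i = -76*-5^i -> [-76, 380, -1900, 9500, -47500]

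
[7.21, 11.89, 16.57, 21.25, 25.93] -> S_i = 7.21 + 4.68*i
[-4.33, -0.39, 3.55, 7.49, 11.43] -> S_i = -4.33 + 3.94*i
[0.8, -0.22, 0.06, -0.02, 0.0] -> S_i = 0.80*(-0.27)^i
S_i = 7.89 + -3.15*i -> [7.89, 4.74, 1.59, -1.56, -4.71]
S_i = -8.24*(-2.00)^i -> [-8.24, 16.48, -32.96, 65.92, -131.84]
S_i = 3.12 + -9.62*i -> [3.12, -6.5, -16.12, -25.74, -35.36]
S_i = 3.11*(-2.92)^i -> [3.11, -9.08, 26.52, -77.43, 226.1]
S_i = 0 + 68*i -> [0, 68, 136, 204, 272]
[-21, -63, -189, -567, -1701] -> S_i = -21*3^i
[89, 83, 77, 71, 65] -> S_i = 89 + -6*i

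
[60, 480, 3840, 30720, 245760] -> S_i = 60*8^i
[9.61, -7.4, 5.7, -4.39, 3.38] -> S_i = 9.61*(-0.77)^i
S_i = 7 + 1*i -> [7, 8, 9, 10, 11]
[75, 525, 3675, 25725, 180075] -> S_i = 75*7^i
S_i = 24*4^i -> [24, 96, 384, 1536, 6144]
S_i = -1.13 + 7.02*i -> [-1.13, 5.89, 12.91, 19.93, 26.95]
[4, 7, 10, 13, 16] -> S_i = 4 + 3*i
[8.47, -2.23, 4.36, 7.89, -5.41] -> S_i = Random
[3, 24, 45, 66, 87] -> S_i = 3 + 21*i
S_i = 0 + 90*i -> [0, 90, 180, 270, 360]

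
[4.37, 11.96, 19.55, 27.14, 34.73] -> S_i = 4.37 + 7.59*i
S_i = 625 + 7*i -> [625, 632, 639, 646, 653]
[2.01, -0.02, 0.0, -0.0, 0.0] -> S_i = 2.01*(-0.01)^i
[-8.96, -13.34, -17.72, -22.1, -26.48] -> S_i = -8.96 + -4.38*i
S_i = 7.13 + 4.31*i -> [7.13, 11.44, 15.75, 20.06, 24.37]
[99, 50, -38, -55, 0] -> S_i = Random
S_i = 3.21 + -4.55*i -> [3.21, -1.34, -5.89, -10.44, -14.99]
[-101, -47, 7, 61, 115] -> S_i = -101 + 54*i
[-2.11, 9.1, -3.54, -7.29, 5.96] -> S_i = Random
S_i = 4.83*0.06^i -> [4.83, 0.29, 0.02, 0.0, 0.0]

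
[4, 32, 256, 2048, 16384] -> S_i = 4*8^i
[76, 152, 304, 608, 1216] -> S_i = 76*2^i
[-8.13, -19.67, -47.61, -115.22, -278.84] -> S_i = -8.13*2.42^i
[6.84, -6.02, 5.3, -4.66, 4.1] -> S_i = 6.84*(-0.88)^i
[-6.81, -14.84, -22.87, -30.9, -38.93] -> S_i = -6.81 + -8.03*i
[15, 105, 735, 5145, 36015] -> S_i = 15*7^i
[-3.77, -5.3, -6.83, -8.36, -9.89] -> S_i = -3.77 + -1.53*i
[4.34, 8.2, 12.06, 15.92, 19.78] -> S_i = 4.34 + 3.86*i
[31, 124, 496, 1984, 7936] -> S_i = 31*4^i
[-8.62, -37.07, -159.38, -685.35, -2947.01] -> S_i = -8.62*4.30^i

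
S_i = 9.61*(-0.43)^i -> [9.61, -4.13, 1.78, -0.76, 0.33]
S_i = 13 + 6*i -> [13, 19, 25, 31, 37]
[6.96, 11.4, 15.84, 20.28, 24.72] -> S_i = 6.96 + 4.44*i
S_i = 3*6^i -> [3, 18, 108, 648, 3888]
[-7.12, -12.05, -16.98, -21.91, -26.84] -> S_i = -7.12 + -4.93*i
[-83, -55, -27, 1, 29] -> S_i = -83 + 28*i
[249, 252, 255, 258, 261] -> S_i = 249 + 3*i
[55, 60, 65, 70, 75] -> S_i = 55 + 5*i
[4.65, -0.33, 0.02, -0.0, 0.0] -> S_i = 4.65*(-0.07)^i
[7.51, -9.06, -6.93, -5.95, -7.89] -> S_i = Random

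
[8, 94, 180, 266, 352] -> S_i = 8 + 86*i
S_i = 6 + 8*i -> [6, 14, 22, 30, 38]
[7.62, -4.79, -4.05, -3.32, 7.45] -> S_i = Random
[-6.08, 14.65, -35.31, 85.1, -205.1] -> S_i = -6.08*(-2.41)^i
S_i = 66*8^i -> [66, 528, 4224, 33792, 270336]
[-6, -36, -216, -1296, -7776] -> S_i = -6*6^i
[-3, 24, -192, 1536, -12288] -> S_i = -3*-8^i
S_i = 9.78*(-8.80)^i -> [9.78, -86.06, 757.36, -6664.8, 58650.21]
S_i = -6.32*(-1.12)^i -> [-6.32, 7.08, -7.93, 8.88, -9.94]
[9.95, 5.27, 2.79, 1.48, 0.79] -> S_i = 9.95*0.53^i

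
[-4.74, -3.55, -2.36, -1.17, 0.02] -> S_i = -4.74 + 1.19*i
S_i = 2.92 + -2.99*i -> [2.92, -0.07, -3.06, -6.05, -9.04]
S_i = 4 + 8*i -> [4, 12, 20, 28, 36]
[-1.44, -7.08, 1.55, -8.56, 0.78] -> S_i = Random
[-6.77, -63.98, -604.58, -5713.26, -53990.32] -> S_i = -6.77*9.45^i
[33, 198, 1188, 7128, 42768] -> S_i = 33*6^i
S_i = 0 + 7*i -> [0, 7, 14, 21, 28]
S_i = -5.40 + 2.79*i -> [-5.4, -2.61, 0.18, 2.97, 5.76]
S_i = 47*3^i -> [47, 141, 423, 1269, 3807]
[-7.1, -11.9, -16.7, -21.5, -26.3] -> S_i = -7.10 + -4.80*i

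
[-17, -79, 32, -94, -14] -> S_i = Random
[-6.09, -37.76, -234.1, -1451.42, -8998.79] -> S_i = -6.09*6.20^i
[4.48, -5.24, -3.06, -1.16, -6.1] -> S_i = Random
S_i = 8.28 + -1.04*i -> [8.28, 7.24, 6.2, 5.16, 4.12]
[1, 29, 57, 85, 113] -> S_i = 1 + 28*i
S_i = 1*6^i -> [1, 6, 36, 216, 1296]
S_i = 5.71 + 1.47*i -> [5.71, 7.18, 8.65, 10.12, 11.59]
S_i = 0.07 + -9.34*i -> [0.07, -9.27, -18.61, -27.95, -37.29]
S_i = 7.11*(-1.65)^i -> [7.11, -11.73, 19.36, -31.94, 52.7]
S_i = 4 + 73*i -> [4, 77, 150, 223, 296]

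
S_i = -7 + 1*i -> [-7, -6, -5, -4, -3]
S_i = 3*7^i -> [3, 21, 147, 1029, 7203]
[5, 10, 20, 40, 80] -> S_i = 5*2^i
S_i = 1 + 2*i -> [1, 3, 5, 7, 9]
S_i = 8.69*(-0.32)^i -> [8.69, -2.78, 0.89, -0.28, 0.09]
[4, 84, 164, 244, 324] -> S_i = 4 + 80*i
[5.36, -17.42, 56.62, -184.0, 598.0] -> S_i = 5.36*(-3.25)^i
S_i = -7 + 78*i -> [-7, 71, 149, 227, 305]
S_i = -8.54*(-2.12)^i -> [-8.54, 18.1, -38.38, 81.37, -172.5]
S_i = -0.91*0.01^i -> [-0.91, -0.01, -0.0, -0.0, -0.0]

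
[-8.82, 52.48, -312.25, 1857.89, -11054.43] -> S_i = -8.82*(-5.95)^i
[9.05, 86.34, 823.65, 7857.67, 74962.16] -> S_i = 9.05*9.54^i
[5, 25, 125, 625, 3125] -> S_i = 5*5^i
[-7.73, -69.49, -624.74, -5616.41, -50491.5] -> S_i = -7.73*8.99^i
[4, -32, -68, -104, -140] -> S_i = 4 + -36*i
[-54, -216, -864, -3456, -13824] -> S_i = -54*4^i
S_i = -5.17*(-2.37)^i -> [-5.17, 12.25, -29.04, 68.82, -163.11]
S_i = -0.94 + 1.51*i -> [-0.94, 0.57, 2.08, 3.59, 5.1]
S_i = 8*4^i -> [8, 32, 128, 512, 2048]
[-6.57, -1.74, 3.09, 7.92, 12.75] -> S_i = -6.57 + 4.83*i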